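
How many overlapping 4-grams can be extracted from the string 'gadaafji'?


String 'gadaafji' has length L = 8.
Number of overlapping n-grams = L - n + 1
Substituting: 8 - 4 + 1 = 5

5


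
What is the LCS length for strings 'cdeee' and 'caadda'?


DP table for LCS of 'cdeee' and 'caadda':
       c  a  a  d  d  a
    0  0  0  0  0  0  0
  c 0  1  1  1  1  1  1
  d 0  1  1  1  2  2  2
  e 0  1  1  1  2  2  2
  e 0  1  1  1  2  2  2
  e 0  1  1  1  2  2  2
LCS: 'cd'
LCS length = 2

2


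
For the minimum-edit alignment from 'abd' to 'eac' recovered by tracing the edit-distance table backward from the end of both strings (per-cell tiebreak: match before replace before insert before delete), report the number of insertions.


Edit distance = 3. Backtracking from cell (3, 3) with preference match > replace > insert > delete,
then listing the resulting alignment 'abd' -> 'eac' left to right:
  Step 1: replace a->e
  Step 2: replace b->a
  Step 3: replace d->c
Total insertions: 0

0


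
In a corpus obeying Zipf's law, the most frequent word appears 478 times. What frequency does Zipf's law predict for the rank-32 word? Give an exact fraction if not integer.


Zipf's law: freq(rank) = f1 / rank
f1 = 478, rank = 32
freq = 478 / 32
GCD(478, 32) = 2
Simplified: 239/16

239/16


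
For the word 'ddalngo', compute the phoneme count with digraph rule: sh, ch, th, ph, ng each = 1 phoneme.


Parsing 'ddalngo' greedily, digraphs first:
  'd' -> consonant phoneme (phonemes so far: 1)
  'd' -> consonant phoneme (phonemes so far: 2)
  'a' -> vowel phoneme (phonemes so far: 3)
  'l' -> consonant phoneme (phonemes so far: 4)
  'ng' -> digraph (1 consonant phoneme) (phonemes so far: 5)
  'o' -> vowel phoneme (phonemes so far: 6)
Total phonemes: 6

6


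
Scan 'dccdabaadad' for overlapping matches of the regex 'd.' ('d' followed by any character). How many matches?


Pattern: d. means 'd' followed by any character.
Scanning 'dccdabaadad' position-by-position:
  Pos 0: window 'dc' -> MATCH
  Pos 1: window 'cc' -> no
  Pos 2: window 'cd' -> no
  Pos 3: window 'da' -> MATCH
  Pos 4: window 'ab' -> no
  Pos 5: window 'ba' -> no
  Pos 6: window 'aa' -> no
  Pos 7: window 'ad' -> no
  Pos 8: window 'da' -> MATCH
  Pos 9: window 'ad' -> no
  Pos 10: window 'd' -> no
Total matches: 3

3


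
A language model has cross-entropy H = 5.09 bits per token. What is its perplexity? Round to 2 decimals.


Perplexity formula: PP = 2^H
H = 5.09
PP = 2^5.09
Decompose: 2^5.09 = 2^5 * 2^0.09
2^5 = 32, 2^0.09 ~ 1.0643702
PP ~ 32 * 1.0643702 = 34.0598464
Rounded to 2 decimals: 34.06

34.06


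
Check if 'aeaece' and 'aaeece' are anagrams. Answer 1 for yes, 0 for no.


Sort characters of 'aeaece': 'aaceee'
Sort characters of 'aaeece': 'aaceee'
Sorted forms match -> they ARE anagrams
Result: 1

1


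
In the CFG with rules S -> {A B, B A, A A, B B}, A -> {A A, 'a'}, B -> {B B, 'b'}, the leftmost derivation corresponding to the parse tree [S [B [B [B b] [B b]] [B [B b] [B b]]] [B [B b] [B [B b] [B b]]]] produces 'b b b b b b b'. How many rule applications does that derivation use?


Every bracketed nonterminal node [X ...] in the tree is produced by exactly one rule application.
Reading the tree off as a leftmost derivation:
  Step 1: S  =>  B B   (applied S -> B B)
  Step 2: B B  =>  B B B   (applied B -> B B)
  Step 3: B B B  =>  B B B B   (applied B -> B B)
  Step 4: B B B B  =>  b B B B   (applied B -> b)
  Step 5: b B B B  =>  b b B B   (applied B -> b)
  Step 6: b b B B  =>  b b B B B   (applied B -> B B)
  Step 7: b b B B B  =>  b b b B B   (applied B -> b)
  Step 8: b b b B B  =>  b b b b B   (applied B -> b)
  Step 9: b b b b B  =>  b b b b B B   (applied B -> B B)
  Step 10: b b b b B B  =>  b b b b b B   (applied B -> b)
  Step 11: b b b b b B  =>  b b b b b B B   (applied B -> B B)
  Step 12: b b b b b B B  =>  b b b b b b B   (applied B -> b)
  Step 13: b b b b b b B  =>  b b b b b b b   (applied B -> b)
Final yield: b b b b b b b
Total rewrite steps: 13

13


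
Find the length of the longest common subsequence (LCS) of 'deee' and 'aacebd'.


DP table for LCS of 'deee' and 'aacebd':
       a  a  c  e  b  d
    0  0  0  0  0  0  0
  d 0  0  0  0  0  0  1
  e 0  0  0  0  1  1  1
  e 0  0  0  0  1  1  1
  e 0  0  0  0  1  1  1
LCS: 'd'
LCS length = 1

1


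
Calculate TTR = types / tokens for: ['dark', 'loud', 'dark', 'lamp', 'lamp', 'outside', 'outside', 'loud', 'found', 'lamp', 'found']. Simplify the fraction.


Tokens: 11
Unique types: ('dark', 'found', 'lamp', 'loud', 'outside') = 5
TTR = 5/11
Already in lowest terms.

5/11


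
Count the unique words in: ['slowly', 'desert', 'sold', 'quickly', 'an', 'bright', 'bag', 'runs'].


Listing all tokens and tracking unique types:
  Token 1: 'slowly' -> NEW (unique so far: 1)
  Token 2: 'desert' -> NEW (unique so far: 2)
  Token 3: 'sold' -> NEW (unique so far: 3)
  Token 4: 'quickly' -> NEW (unique so far: 4)
  Token 5: 'an' -> NEW (unique so far: 5)
  Token 6: 'bright' -> NEW (unique so far: 6)
  Token 7: 'bag' -> NEW (unique so far: 7)
  Token 8: 'runs' -> NEW (unique so far: 8)
Unique types: ('an', 'bag', 'bright', 'desert', 'quickly', 'runs', 'slowly', 'sold')
Vocabulary size: 8

8


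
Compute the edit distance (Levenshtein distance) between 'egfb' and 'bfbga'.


Building DP table for s1='egfb' (len 4) and s2='bfbga' (len 5):
       b  f  b  g  a
    0  1  2  3  4  5
  e 1  1  2  3  4  5
  g 2  2  2  3  3  4
  f 3  3  2  3  4  4
  b 4  3  3  2  3  4
Edit distance = dp[4][5] = 4

4


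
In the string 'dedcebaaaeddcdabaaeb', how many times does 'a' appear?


Scanning 'dedcebaaaeddcdabaaeb' for 'a':
  Position 6: 'a' -> MATCH (count: 1)
  Position 7: 'a' -> MATCH (count: 2)
  Position 8: 'a' -> MATCH (count: 3)
  Position 14: 'a' -> MATCH (count: 4)
  Position 16: 'a' -> MATCH (count: 5)
  Position 17: 'a' -> MATCH (count: 6)
Total occurrences of 'a': 6

6


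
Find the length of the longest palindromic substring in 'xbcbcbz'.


Scanning 'xbcbcbz' for palindromic substrings.
Substring at positions 1-5: 'bcbcb'.
Check: reverse('bcbcb') = 'bcbcb' -> palindrome confirmed.
Neighbouring characters ('x' / 'z') break symmetry, so it cannot extend further.
No longer palindromic substring exists; longest length = 5

5


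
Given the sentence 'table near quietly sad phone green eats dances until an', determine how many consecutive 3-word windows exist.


Word trigrams from [10] words:
  Trigram 1: (table near quietly)
  Trigram 2: (near quietly sad)
  Trigram 3: (quietly sad phone)
  Trigram 4: (sad phone green)
  Trigram 5: (phone green eats)
  Trigram 6: (green eats dances)
  Trigram 7: (eats dances until)
  Trigram 8: (dances until an)
Total word trigrams: 10 - 2 = 8

8


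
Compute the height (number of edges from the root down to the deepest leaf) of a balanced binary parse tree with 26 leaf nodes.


In a balanced binary tree with n leaves the deepest leaf is ceil(log2(n)) edges below the root.
log2(26) = 4.7004
ceil(4.7004) = 5
height (edges) = 5

5


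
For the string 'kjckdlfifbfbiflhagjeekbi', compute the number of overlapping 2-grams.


String 'kjckdlfifbfbiflhagjeekbi' has length L = 24.
Number of overlapping n-grams = L - n + 1
Substituting: 24 - 2 + 1 = 23

23


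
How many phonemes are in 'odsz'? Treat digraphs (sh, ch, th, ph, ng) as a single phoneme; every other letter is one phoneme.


Parsing 'odsz' greedily, digraphs first:
  'o' -> vowel phoneme (phonemes so far: 1)
  'd' -> consonant phoneme (phonemes so far: 2)
  's' -> consonant phoneme (phonemes so far: 3)
  'z' -> consonant phoneme (phonemes so far: 4)
Total phonemes: 4

4


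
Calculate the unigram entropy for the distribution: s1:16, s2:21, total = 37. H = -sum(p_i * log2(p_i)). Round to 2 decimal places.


Computing entropy H = -sum(p_i * log2(p_i)):
  s1: p = 16/37 = 0.4324, -p*log2(p) = 0.5230
  s2: p = 21/37 = 0.5676, -p*log2(p) = 0.4638
H = sum of terms = 0.9868
Rounded to 2 decimals: 0.99

0.99


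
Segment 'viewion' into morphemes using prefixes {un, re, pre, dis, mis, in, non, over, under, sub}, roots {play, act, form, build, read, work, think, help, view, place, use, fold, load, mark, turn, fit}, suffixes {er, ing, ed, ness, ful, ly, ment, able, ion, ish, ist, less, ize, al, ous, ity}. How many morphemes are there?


Segmenting 'viewion' against the inventory:
  'view' -> root (morpheme 1)
  'ion' -> suffix (morpheme 2)
Total morphemes: 2

2


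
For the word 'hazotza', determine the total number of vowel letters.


Scanning each character of 'hazotza':
  Position 1: 'h' -> consonant (running count: 0)
  Position 2: 'a' -> vowel (running count: 1)
  Position 3: 'z' -> consonant (running count: 1)
  Position 4: 'o' -> vowel (running count: 2)
  Position 5: 't' -> consonant (running count: 2)
  Position 6: 'z' -> consonant (running count: 2)
  Position 7: 'a' -> vowel (running count: 3)
Total vowels: 3

3


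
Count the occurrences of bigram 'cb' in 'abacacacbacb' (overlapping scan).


Scanning 'abacacacbacb' for bigram 'cb':
  Position 0: 'ab' -> no
  Position 1: 'ba' -> no
  Position 2: 'ac' -> no
  Position 3: 'ca' -> no
  Position 4: 'ac' -> no
  Position 5: 'ca' -> no
  Position 6: 'ac' -> no
  Position 7: 'cb' -> MATCH
  Position 8: 'ba' -> no
  Position 9: 'ac' -> no
  Position 10: 'cb' -> MATCH
Total matches: 2

2


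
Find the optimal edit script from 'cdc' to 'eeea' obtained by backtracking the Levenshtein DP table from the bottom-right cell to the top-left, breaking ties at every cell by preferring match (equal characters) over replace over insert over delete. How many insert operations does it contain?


Edit distance = 4. Backtracking from cell (3, 4) with preference match > replace > insert > delete,
then listing the resulting alignment 'cdc' -> 'eeea' left to right:
  Step 1: insert 'e' [insertion #1]
  Step 2: replace c->e
  Step 3: replace d->e
  Step 4: replace c->a
Total insertions: 1

1


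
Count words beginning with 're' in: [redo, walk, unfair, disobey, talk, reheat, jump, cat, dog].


Checking each word for prefix 're':
  'redo' -> YES, starts with 're' (count: 1)
  'walk' -> no (count: 1)
  'unfair' -> no (count: 1)
  'disobey' -> no (count: 1)
  'talk' -> no (count: 1)
  'reheat' -> YES, starts with 're' (count: 2)
  'jump' -> no (count: 2)
  'cat' -> no (count: 2)
  'dog' -> no (count: 2)
Total with prefix 're': 2

2


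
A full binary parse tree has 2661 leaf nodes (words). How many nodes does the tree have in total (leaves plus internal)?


Leaf nodes (terminals): 2661
Internal nodes = n - 1 = 2661 - 1 = 2660
Total = leaves + internal = 2661 + 2660 = 5321

5321


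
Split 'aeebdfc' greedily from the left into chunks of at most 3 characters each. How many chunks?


'aeebdfc' has 7 characters.
Chunking with max size 3:
  Chunk 1: 'aee' (positions 0-2)
  Chunk 2: 'bdf' (positions 3-5)
  Chunk 3: 'c' (positions 6-6)
Total chunks: ceil(7 / 3) = 3

3


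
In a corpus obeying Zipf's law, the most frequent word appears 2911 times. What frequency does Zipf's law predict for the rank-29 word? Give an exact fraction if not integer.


Zipf's law: freq(rank) = f1 / rank
f1 = 2911, rank = 29
freq = 2911 / 29
GCD(2911, 29) = 1
Simplified: 2911/29

2911/29


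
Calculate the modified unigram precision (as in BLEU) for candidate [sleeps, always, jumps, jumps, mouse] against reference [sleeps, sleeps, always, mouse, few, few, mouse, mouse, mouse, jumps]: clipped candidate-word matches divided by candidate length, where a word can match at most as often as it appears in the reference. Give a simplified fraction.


Reference word counts: {'always': 1, 'few': 2, 'jumps': 1, 'mouse': 4, 'sleeps': 2}
Checking each candidate word (with clipping):
  'sleeps' -> in reference (ref count 2, used 1/2) -> match (matches: 1)
  'always' -> in reference (ref count 1, used 1/1) -> match (matches: 2)
  'jumps' -> in reference (ref count 1, used 1/1) -> match (matches: 3)
  'jumps' -> ref count 1 already used up (1/1) -> clipped, no match (matches: 3)
  'mouse' -> in reference (ref count 4, used 1/4) -> match (matches: 4)
Clipped matches: 4, Candidate length: 5
Precision = 4/5

4/5


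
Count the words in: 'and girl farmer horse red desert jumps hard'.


Counting words by splitting on spaces:
  Word 1: 'and'
  Word 2: 'girl'
  Word 3: 'farmer'
  Word 4: 'horse'
  Word 5: 'red'
  Word 6: 'desert'
  Word 7: 'jumps'
  Word 8: 'hard'
Total words: 8

8


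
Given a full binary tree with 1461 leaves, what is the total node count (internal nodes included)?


Leaf nodes (terminals): 1461
Internal nodes = n - 1 = 1461 - 1 = 1460
Total = leaves + internal = 1461 + 1460 = 2921

2921


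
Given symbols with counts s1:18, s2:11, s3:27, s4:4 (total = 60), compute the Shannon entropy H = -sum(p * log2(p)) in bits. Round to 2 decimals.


Computing entropy H = -sum(p_i * log2(p_i)):
  s1: p = 18/60 = 0.3000, -p*log2(p) = 0.5211
  s2: p = 11/60 = 0.1833, -p*log2(p) = 0.4487
  s3: p = 27/60 = 0.4500, -p*log2(p) = 0.5184
  s4: p = 4/60 = 0.0667, -p*log2(p) = 0.2605
H = sum of terms = 1.7487
Rounded to 2 decimals: 1.75

1.75


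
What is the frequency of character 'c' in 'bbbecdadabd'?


Scanning 'bbbecdadabd' for 'c':
  Position 4: 'c' -> MATCH (count: 1)
Total occurrences of 'c': 1

1


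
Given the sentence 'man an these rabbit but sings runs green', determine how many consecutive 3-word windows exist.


Word trigrams from [8] words:
  Trigram 1: (man an these)
  Trigram 2: (an these rabbit)
  Trigram 3: (these rabbit but)
  Trigram 4: (rabbit but sings)
  Trigram 5: (but sings runs)
  Trigram 6: (sings runs green)
Total word trigrams: 8 - 2 = 6

6


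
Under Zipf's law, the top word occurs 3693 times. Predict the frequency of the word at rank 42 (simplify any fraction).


Zipf's law: freq(rank) = f1 / rank
f1 = 3693, rank = 42
freq = 3693 / 42
GCD(3693, 42) = 3
Simplified: 1231/14

1231/14


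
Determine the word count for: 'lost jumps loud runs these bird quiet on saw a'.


Counting words by splitting on spaces:
  Word 1: 'lost'
  Word 2: 'jumps'
  Word 3: 'loud'
  Word 4: 'runs'
  Word 5: 'these'
  Word 6: 'bird'
  Word 7: 'quiet'
  Word 8: 'on'
  Word 9: 'saw'
  Word 10: 'a'
Total words: 10

10


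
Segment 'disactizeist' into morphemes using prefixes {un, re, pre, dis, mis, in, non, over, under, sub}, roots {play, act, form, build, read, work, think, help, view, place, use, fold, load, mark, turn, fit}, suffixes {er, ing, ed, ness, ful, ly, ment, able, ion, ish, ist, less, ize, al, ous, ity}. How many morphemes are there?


Segmenting 'disactizeist' against the inventory:
  'dis' -> prefix (morpheme 1)
  'act' -> root (morpheme 2)
  'ize' -> suffix (morpheme 3)
  'ist' -> suffix (morpheme 4)
Total morphemes: 4

4


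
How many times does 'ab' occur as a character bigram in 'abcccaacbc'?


Scanning 'abcccaacbc' for bigram 'ab':
  Position 0: 'ab' -> MATCH
  Position 1: 'bc' -> no
  Position 2: 'cc' -> no
  Position 3: 'cc' -> no
  Position 4: 'ca' -> no
  Position 5: 'aa' -> no
  Position 6: 'ac' -> no
  Position 7: 'cb' -> no
  Position 8: 'bc' -> no
Total matches: 1

1


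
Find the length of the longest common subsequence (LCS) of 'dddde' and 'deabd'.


DP table for LCS of 'dddde' and 'deabd':
       d  e  a  b  d
    0  0  0  0  0  0
  d 0  1  1  1  1  1
  d 0  1  1  1  1  2
  d 0  1  1  1  1  2
  d 0  1  1  1  1  2
  e 0  1  2  2  2  2
LCS: 'dd'
LCS length = 2

2


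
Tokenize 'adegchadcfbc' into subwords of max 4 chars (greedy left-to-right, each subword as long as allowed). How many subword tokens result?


'adegchadcfbc' has 12 characters.
Chunking with max size 4:
  Chunk 1: 'adeg' (positions 0-3)
  Chunk 2: 'chad' (positions 4-7)
  Chunk 3: 'cfbc' (positions 8-11)
Total chunks: ceil(12 / 4) = 3

3


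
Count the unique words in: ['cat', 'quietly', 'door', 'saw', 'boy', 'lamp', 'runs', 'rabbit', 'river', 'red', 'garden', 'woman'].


Listing all tokens and tracking unique types:
  Token 1: 'cat' -> NEW (unique so far: 1)
  Token 2: 'quietly' -> NEW (unique so far: 2)
  Token 3: 'door' -> NEW (unique so far: 3)
  Token 4: 'saw' -> NEW (unique so far: 4)
  Token 5: 'boy' -> NEW (unique so far: 5)
  Token 6: 'lamp' -> NEW (unique so far: 6)
  Token 7: 'runs' -> NEW (unique so far: 7)
  Token 8: 'rabbit' -> NEW (unique so far: 8)
  Token 9: 'river' -> NEW (unique so far: 9)
  Token 10: 'red' -> NEW (unique so far: 10)
  Token 11: 'garden' -> NEW (unique so far: 11)
  Token 12: 'woman' -> NEW (unique so far: 12)
Unique types: ('boy', 'cat', 'door', 'garden', 'lamp', 'quietly', 'rabbit', 'red', 'river', 'runs', 'saw', 'woman')
Vocabulary size: 12

12


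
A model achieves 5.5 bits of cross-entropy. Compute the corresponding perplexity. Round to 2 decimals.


Perplexity formula: PP = 2^H
H = 5.5
PP = 2^5.5
Decompose: 2^5.5 = 2^5 * 2^0.5 = 2^5 * sqrt(2)
2^5 = 32, sqrt(2) ~ 1.4142136
PP ~ 32 * 1.4142136 = 45.2548352
Rounded to 2 decimals: 45.25

45.25


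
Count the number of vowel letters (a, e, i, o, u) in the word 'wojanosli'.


Scanning each character of 'wojanosli':
  Position 1: 'w' -> consonant (running count: 0)
  Position 2: 'o' -> vowel (running count: 1)
  Position 3: 'j' -> consonant (running count: 1)
  Position 4: 'a' -> vowel (running count: 2)
  Position 5: 'n' -> consonant (running count: 2)
  Position 6: 'o' -> vowel (running count: 3)
  Position 7: 's' -> consonant (running count: 3)
  Position 8: 'l' -> consonant (running count: 3)
  Position 9: 'i' -> vowel (running count: 4)
Total vowels: 4

4


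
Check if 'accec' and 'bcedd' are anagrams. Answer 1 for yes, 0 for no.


Sort characters of 'accec': 'accce'
Sort characters of 'bcedd': 'bcdde'
Sorted forms differ -> they are NOT anagrams
Result: 0

0


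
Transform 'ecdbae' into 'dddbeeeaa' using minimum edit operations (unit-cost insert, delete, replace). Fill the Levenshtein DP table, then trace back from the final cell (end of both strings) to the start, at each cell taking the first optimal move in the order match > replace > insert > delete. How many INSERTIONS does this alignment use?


Edit distance = 6. Backtracking from cell (6, 9) with preference match > replace > insert > delete,
then listing the resulting alignment 'ecdbae' -> 'dddbeeeaa' left to right:
  Step 1: replace e->d
  Step 2: replace c->d
  Step 3: keep 'd'
  Step 4: keep 'b'
  Step 5: insert 'e' [insertion #1]
  Step 6: insert 'e' [insertion #2]
  Step 7: insert 'e' [insertion #3]
  Step 8: keep 'a'
  Step 9: replace e->a
Total insertions: 3

3


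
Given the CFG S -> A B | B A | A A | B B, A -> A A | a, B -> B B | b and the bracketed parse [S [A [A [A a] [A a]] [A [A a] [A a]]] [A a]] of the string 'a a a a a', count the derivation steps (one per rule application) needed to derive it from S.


Every bracketed nonterminal node [X ...] in the tree is produced by exactly one rule application.
Reading the tree off as a leftmost derivation:
  Step 1: S  =>  A A   (applied S -> A A)
  Step 2: A A  =>  A A A   (applied A -> A A)
  Step 3: A A A  =>  A A A A   (applied A -> A A)
  Step 4: A A A A  =>  a A A A   (applied A -> a)
  Step 5: a A A A  =>  a a A A   (applied A -> a)
  Step 6: a a A A  =>  a a A A A   (applied A -> A A)
  Step 7: a a A A A  =>  a a a A A   (applied A -> a)
  Step 8: a a a A A  =>  a a a a A   (applied A -> a)
  Step 9: a a a a A  =>  a a a a a   (applied A -> a)
Final yield: a a a a a
Total rewrite steps: 9

9


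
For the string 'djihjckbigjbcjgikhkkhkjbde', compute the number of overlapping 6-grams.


String 'djihjckbigjbcjgikhkkhkjbde' has length L = 26.
Number of overlapping n-grams = L - n + 1
Substituting: 26 - 6 + 1 = 21

21


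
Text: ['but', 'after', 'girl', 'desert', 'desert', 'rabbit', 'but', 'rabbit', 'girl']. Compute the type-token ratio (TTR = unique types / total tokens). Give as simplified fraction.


Tokens: 9
Unique types: ('after', 'but', 'desert', 'girl', 'rabbit') = 5
TTR = 5/9
Already in lowest terms.

5/9


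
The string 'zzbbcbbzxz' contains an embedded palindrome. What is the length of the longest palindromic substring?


Scanning 'zzbbcbbzxz' for palindromic substrings.
Substring at positions 1-7: 'zbbcbbz'.
Check: reverse('zbbcbbz') = 'zbbcbbz' -> palindrome confirmed.
Neighbouring characters ('z' / 'x') break symmetry, so it cannot extend further.
No longer palindromic substring exists; longest length = 7

7


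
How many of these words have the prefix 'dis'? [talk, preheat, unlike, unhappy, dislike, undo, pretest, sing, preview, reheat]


Checking each word for prefix 'dis':
  'talk' -> no (count: 0)
  'preheat' -> no (count: 0)
  'unlike' -> no (count: 0)
  'unhappy' -> no (count: 0)
  'dislike' -> YES, starts with 'dis' (count: 1)
  'undo' -> no (count: 1)
  'pretest' -> no (count: 1)
  'sing' -> no (count: 1)
  'preview' -> no (count: 1)
  'reheat' -> no (count: 1)
Total with prefix 'dis': 1

1


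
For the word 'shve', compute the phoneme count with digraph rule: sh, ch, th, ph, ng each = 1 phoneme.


Parsing 'shve' greedily, digraphs first:
  'sh' -> digraph (1 consonant phoneme) (phonemes so far: 1)
  'v' -> consonant phoneme (phonemes so far: 2)
  'e' -> vowel phoneme (phonemes so far: 3)
Total phonemes: 3

3


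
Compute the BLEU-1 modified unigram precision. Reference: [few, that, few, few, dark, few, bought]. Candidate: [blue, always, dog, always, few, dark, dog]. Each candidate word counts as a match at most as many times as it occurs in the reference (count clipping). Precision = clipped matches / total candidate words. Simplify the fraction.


Reference word counts: {'bought': 1, 'dark': 1, 'few': 4, 'that': 1}
Checking each candidate word (with clipping):
  'blue' -> not in reference -> no match (matches: 0)
  'always' -> not in reference -> no match (matches: 0)
  'dog' -> not in reference -> no match (matches: 0)
  'always' -> not in reference -> no match (matches: 0)
  'few' -> in reference (ref count 4, used 1/4) -> match (matches: 1)
  'dark' -> in reference (ref count 1, used 1/1) -> match (matches: 2)
  'dog' -> not in reference -> no match (matches: 2)
Clipped matches: 2, Candidate length: 7
Precision = 2/7

2/7


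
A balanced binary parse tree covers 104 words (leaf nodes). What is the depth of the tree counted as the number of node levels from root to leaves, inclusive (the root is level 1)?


In a balanced binary tree with n leaves the deepest leaf is ceil(log2(n)) edges below the root,
so counting node levels inclusive of root and leaves gives ceil(log2(n)) + 1 levels.
log2(104) = 6.7004
ceil(6.7004) = 7
levels = 7 + 1 = 8

8


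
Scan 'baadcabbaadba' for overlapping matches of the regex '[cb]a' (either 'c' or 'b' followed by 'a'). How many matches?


Pattern: [cb]a means either 'c' or 'b' followed by 'a'.
Scanning 'baadcabbaadba' position-by-position:
  Pos 0: window 'ba' -> MATCH
  Pos 1: window 'aa' -> no
  Pos 2: window 'ad' -> no
  Pos 3: window 'dc' -> no
  Pos 4: window 'ca' -> MATCH
  Pos 5: window 'ab' -> no
  Pos 6: window 'bb' -> no
  Pos 7: window 'ba' -> MATCH
  Pos 8: window 'aa' -> no
  Pos 9: window 'ad' -> no
  Pos 10: window 'db' -> no
  Pos 11: window 'ba' -> MATCH
  Pos 12: window 'a' -> no
Total matches: 4

4


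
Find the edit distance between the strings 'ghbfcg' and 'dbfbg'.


Building DP table for s1='ghbfcg' (len 6) and s2='dbfbg' (len 5):
       d  b  f  b  g
    0  1  2  3  4  5
  g 1  1  2  3  4  4
  h 2  2  2  3  4  5
  b 3  3  2  3  3  4
  f 4  4  3  2  3  4
  c 5  5  4  3  3  4
  g 6  6  5  4  4  3
Edit distance = dp[6][5] = 3

3


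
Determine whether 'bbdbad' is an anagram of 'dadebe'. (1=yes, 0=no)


Sort characters of 'bbdbad': 'abbbdd'
Sort characters of 'dadebe': 'abddee'
Sorted forms differ -> they are NOT anagrams
Result: 0

0


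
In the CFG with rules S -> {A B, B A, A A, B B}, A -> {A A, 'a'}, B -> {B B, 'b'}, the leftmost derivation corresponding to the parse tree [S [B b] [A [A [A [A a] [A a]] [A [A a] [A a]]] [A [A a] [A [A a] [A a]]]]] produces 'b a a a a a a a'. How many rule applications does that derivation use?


Every bracketed nonterminal node [X ...] in the tree is produced by exactly one rule application.
Reading the tree off as a leftmost derivation:
  Step 1: S  =>  B A   (applied S -> B A)
  Step 2: B A  =>  b A   (applied B -> b)
  Step 3: b A  =>  b A A   (applied A -> A A)
  Step 4: b A A  =>  b A A A   (applied A -> A A)
  Step 5: b A A A  =>  b A A A A   (applied A -> A A)
  Step 6: b A A A A  =>  b a A A A   (applied A -> a)
  Step 7: b a A A A  =>  b a a A A   (applied A -> a)
  Step 8: b a a A A  =>  b a a A A A   (applied A -> A A)
  Step 9: b a a A A A  =>  b a a a A A   (applied A -> a)
  Step 10: b a a a A A  =>  b a a a a A   (applied A -> a)
  Step 11: b a a a a A  =>  b a a a a A A   (applied A -> A A)
  Step 12: b a a a a A A  =>  b a a a a a A   (applied A -> a)
  Step 13: b a a a a a A  =>  b a a a a a A A   (applied A -> A A)
  Step 14: b a a a a a A A  =>  b a a a a a a A   (applied A -> a)
  Step 15: b a a a a a a A  =>  b a a a a a a a   (applied A -> a)
Final yield: b a a a a a a a
Total rewrite steps: 15

15


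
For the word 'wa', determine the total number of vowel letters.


Scanning each character of 'wa':
  Position 1: 'w' -> consonant (running count: 0)
  Position 2: 'a' -> vowel (running count: 1)
Total vowels: 1

1


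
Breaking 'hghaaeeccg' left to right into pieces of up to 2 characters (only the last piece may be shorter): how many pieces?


'hghaaeeccg' has 10 characters.
Chunking with max size 2:
  Chunk 1: 'hg' (positions 0-1)
  Chunk 2: 'ha' (positions 2-3)
  Chunk 3: 'ae' (positions 4-5)
  Chunk 4: 'ec' (positions 6-7)
  Chunk 5: 'cg' (positions 8-9)
Total chunks: ceil(10 / 2) = 5

5


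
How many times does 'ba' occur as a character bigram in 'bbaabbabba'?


Scanning 'bbaabbabba' for bigram 'ba':
  Position 0: 'bb' -> no
  Position 1: 'ba' -> MATCH
  Position 2: 'aa' -> no
  Position 3: 'ab' -> no
  Position 4: 'bb' -> no
  Position 5: 'ba' -> MATCH
  Position 6: 'ab' -> no
  Position 7: 'bb' -> no
  Position 8: 'ba' -> MATCH
Total matches: 3

3


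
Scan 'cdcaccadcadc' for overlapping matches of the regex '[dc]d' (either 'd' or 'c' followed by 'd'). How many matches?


Pattern: [dc]d means either 'd' or 'c' followed by 'd'.
Scanning 'cdcaccadcadc' position-by-position:
  Pos 0: window 'cd' -> MATCH
  Pos 1: window 'dc' -> no
  Pos 2: window 'ca' -> no
  Pos 3: window 'ac' -> no
  Pos 4: window 'cc' -> no
  Pos 5: window 'ca' -> no
  Pos 6: window 'ad' -> no
  Pos 7: window 'dc' -> no
  Pos 8: window 'ca' -> no
  Pos 9: window 'ad' -> no
  Pos 10: window 'dc' -> no
  Pos 11: window 'c' -> no
Total matches: 1

1


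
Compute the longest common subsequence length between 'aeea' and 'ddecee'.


DP table for LCS of 'aeea' and 'ddecee':
       d  d  e  c  e  e
    0  0  0  0  0  0  0
  a 0  0  0  0  0  0  0
  e 0  0  0  1  1  1  1
  e 0  0  0  1  1  2  2
  a 0  0  0  1  1  2  2
LCS: 'ee'
LCS length = 2

2


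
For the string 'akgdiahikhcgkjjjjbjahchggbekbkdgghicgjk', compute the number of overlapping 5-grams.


String 'akgdiahikhcgkjjjjbjahchggbekbkdgghicgjk' has length L = 39.
Number of overlapping n-grams = L - n + 1
Substituting: 39 - 5 + 1 = 35

35


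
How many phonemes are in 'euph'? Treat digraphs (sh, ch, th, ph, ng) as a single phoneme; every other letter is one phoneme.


Parsing 'euph' greedily, digraphs first:
  'e' -> vowel phoneme (phonemes so far: 1)
  'u' -> vowel phoneme (phonemes so far: 2)
  'ph' -> digraph (1 consonant phoneme) (phonemes so far: 3)
Total phonemes: 3

3


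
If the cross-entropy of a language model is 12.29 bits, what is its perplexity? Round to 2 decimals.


Perplexity formula: PP = 2^H
H = 12.29
PP = 2^12.29
Decompose: 2^12.29 = 2^12 * 2^0.29
2^12 = 4096, 2^0.29 ~ 1.2226403
PP ~ 4096 * 1.2226403 = 5007.9346688
Rounded to 2 decimals: 5007.93

5007.93


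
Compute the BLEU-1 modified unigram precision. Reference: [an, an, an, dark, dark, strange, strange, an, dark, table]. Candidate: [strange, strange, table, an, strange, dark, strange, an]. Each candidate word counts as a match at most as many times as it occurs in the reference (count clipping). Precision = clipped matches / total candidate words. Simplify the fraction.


Reference word counts: {'an': 4, 'dark': 3, 'strange': 2, 'table': 1}
Checking each candidate word (with clipping):
  'strange' -> in reference (ref count 2, used 1/2) -> match (matches: 1)
  'strange' -> in reference (ref count 2, used 2/2) -> match (matches: 2)
  'table' -> in reference (ref count 1, used 1/1) -> match (matches: 3)
  'an' -> in reference (ref count 4, used 1/4) -> match (matches: 4)
  'strange' -> ref count 2 already used up (2/2) -> clipped, no match (matches: 4)
  'dark' -> in reference (ref count 3, used 1/3) -> match (matches: 5)
  'strange' -> ref count 2 already used up (2/2) -> clipped, no match (matches: 5)
  'an' -> in reference (ref count 4, used 2/4) -> match (matches: 6)
Clipped matches: 6, Candidate length: 8
Precision = 6/8 = 3/4

3/4


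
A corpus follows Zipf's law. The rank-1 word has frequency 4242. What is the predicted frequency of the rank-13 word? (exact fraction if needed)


Zipf's law: freq(rank) = f1 / rank
f1 = 4242, rank = 13
freq = 4242 / 13
GCD(4242, 13) = 1
Simplified: 4242/13

4242/13


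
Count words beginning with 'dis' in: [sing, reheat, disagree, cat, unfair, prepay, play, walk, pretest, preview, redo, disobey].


Checking each word for prefix 'dis':
  'sing' -> no (count: 0)
  'reheat' -> no (count: 0)
  'disagree' -> YES, starts with 'dis' (count: 1)
  'cat' -> no (count: 1)
  'unfair' -> no (count: 1)
  'prepay' -> no (count: 1)
  'play' -> no (count: 1)
  'walk' -> no (count: 1)
  'pretest' -> no (count: 1)
  'preview' -> no (count: 1)
  'redo' -> no (count: 1)
  'disobey' -> YES, starts with 'dis' (count: 2)
Total with prefix 'dis': 2

2


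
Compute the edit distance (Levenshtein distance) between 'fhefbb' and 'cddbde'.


Building DP table for s1='fhefbb' (len 6) and s2='cddbde' (len 6):
       c  d  d  b  d  e
    0  1  2  3  4  5  6
  f 1  1  2  3  4  5  6
  h 2  2  2  3  4  5  6
  e 3  3  3  3  4  5  5
  f 4  4  4  4  4  5  6
  b 5  5  5  5  4  5  6
  b 6  6  6  6  5  5  6
Edit distance = dp[6][6] = 6

6


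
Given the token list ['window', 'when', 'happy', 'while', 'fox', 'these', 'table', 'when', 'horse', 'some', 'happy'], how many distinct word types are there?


Listing all tokens and tracking unique types:
  Token 1: 'window' -> NEW (unique so far: 1)
  Token 2: 'when' -> NEW (unique so far: 2)
  Token 3: 'happy' -> NEW (unique so far: 3)
  Token 4: 'while' -> NEW (unique so far: 4)
  Token 5: 'fox' -> NEW (unique so far: 5)
  Token 6: 'these' -> NEW (unique so far: 6)
  Token 7: 'table' -> NEW (unique so far: 7)
  Token 8: 'when' -> duplicate (unique so far: 7)
  Token 9: 'horse' -> NEW (unique so far: 8)
  Token 10: 'some' -> NEW (unique so far: 9)
  Token 11: 'happy' -> duplicate (unique so far: 9)
Unique types: ('fox', 'happy', 'horse', 'some', 'table', 'these', 'when', 'while', 'window')
Vocabulary size: 9

9


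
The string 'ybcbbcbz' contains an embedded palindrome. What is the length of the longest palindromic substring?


Scanning 'ybcbbcbz' for palindromic substrings.
Substring at positions 1-6: 'bcbbcb'.
Check: reverse('bcbbcb') = 'bcbbcb' -> palindrome confirmed.
Neighbouring characters ('y' / 'z') break symmetry, so it cannot extend further.
No longer palindromic substring exists; longest length = 6

6


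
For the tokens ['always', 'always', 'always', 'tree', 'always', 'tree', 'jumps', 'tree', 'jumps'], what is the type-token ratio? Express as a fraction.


Tokens: 9
Unique types: ('always', 'jumps', 'tree') = 3
TTR = 3/9
Simplify: divide both by 3 -> 1/3
TTR = 1/3

1/3


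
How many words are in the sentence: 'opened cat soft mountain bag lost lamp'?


Counting words by splitting on spaces:
  Word 1: 'opened'
  Word 2: 'cat'
  Word 3: 'soft'
  Word 4: 'mountain'
  Word 5: 'bag'
  Word 6: 'lost'
  Word 7: 'lamp'
Total words: 7

7


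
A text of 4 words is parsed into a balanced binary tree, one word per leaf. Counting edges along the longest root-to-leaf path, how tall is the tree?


In a balanced binary tree with n leaves the deepest leaf is ceil(log2(n)) edges below the root.
log2(4) = 2.0000
ceil(2.0000) = 2
height (edges) = 2

2


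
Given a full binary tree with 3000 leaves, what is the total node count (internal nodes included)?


Leaf nodes (terminals): 3000
Internal nodes = n - 1 = 3000 - 1 = 2999
Total = leaves + internal = 3000 + 2999 = 5999

5999


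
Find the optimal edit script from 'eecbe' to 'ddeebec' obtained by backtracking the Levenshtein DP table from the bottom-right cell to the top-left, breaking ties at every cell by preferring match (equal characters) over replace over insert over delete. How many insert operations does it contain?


Edit distance = 4. Backtracking from cell (5, 7) with preference match > replace > insert > delete,
then listing the resulting alignment 'eecbe' -> 'ddeebec' left to right:
  Step 1: insert 'd' [insertion #1]
  Step 2: replace e->d
  Step 3: keep 'e'
  Step 4: replace c->e
  Step 5: keep 'b'
  Step 6: keep 'e'
  Step 7: insert 'c' [insertion #2]
Total insertions: 2

2


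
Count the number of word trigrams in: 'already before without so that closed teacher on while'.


Word trigrams from [9] words:
  Trigram 1: (already before without)
  Trigram 2: (before without so)
  Trigram 3: (without so that)
  Trigram 4: (so that closed)
  Trigram 5: (that closed teacher)
  Trigram 6: (closed teacher on)
  Trigram 7: (teacher on while)
Total word trigrams: 9 - 2 = 7

7


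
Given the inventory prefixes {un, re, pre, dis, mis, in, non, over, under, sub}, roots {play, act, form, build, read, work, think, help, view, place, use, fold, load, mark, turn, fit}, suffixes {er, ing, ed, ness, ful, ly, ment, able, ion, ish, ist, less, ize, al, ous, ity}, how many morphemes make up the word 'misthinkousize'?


Segmenting 'misthinkousize' against the inventory:
  'mis' -> prefix (morpheme 1)
  'think' -> root (morpheme 2)
  'ous' -> suffix (morpheme 3)
  'ize' -> suffix (morpheme 4)
Total morphemes: 4

4


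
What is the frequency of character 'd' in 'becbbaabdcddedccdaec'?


Scanning 'becbbaabdcddedccdaec' for 'd':
  Position 8: 'd' -> MATCH (count: 1)
  Position 10: 'd' -> MATCH (count: 2)
  Position 11: 'd' -> MATCH (count: 3)
  Position 13: 'd' -> MATCH (count: 4)
  Position 16: 'd' -> MATCH (count: 5)
Total occurrences of 'd': 5

5


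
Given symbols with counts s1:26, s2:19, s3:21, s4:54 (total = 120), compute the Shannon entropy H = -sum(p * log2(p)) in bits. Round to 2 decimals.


Computing entropy H = -sum(p_i * log2(p_i)):
  s1: p = 26/120 = 0.2167, -p*log2(p) = 0.4781
  s2: p = 19/120 = 0.1583, -p*log2(p) = 0.4210
  s3: p = 21/120 = 0.1750, -p*log2(p) = 0.4401
  s4: p = 54/120 = 0.4500, -p*log2(p) = 0.5184
H = sum of terms = 1.8576
Rounded to 2 decimals: 1.86

1.86


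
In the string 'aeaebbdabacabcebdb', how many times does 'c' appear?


Scanning 'aeaebbdabacabcebdb' for 'c':
  Position 10: 'c' -> MATCH (count: 1)
  Position 13: 'c' -> MATCH (count: 2)
Total occurrences of 'c': 2

2


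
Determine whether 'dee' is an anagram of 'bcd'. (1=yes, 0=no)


Sort characters of 'dee': 'dee'
Sort characters of 'bcd': 'bcd'
Sorted forms differ -> they are NOT anagrams
Result: 0

0


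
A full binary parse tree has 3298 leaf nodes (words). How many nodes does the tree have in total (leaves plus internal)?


Leaf nodes (terminals): 3298
Internal nodes = n - 1 = 3298 - 1 = 3297
Total = leaves + internal = 3298 + 3297 = 6595

6595


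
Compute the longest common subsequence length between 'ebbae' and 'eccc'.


DP table for LCS of 'ebbae' and 'eccc':
       e  c  c  c
    0  0  0  0  0
  e 0  1  1  1  1
  b 0  1  1  1  1
  b 0  1  1  1  1
  a 0  1  1  1  1
  e 0  1  1  1  1
LCS: 'e'
LCS length = 1

1


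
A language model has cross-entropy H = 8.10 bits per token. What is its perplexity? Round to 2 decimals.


Perplexity formula: PP = 2^H
H = 8.10
PP = 2^8.10
Decompose: 2^8.10 = 2^8 * 2^0.10
2^8 = 256, 2^0.10 ~ 1.0717735
PP ~ 256 * 1.0717735 = 274.3740160
Rounded to 2 decimals: 274.37

274.37


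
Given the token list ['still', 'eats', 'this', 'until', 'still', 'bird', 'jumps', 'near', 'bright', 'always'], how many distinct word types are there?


Listing all tokens and tracking unique types:
  Token 1: 'still' -> NEW (unique so far: 1)
  Token 2: 'eats' -> NEW (unique so far: 2)
  Token 3: 'this' -> NEW (unique so far: 3)
  Token 4: 'until' -> NEW (unique so far: 4)
  Token 5: 'still' -> duplicate (unique so far: 4)
  Token 6: 'bird' -> NEW (unique so far: 5)
  Token 7: 'jumps' -> NEW (unique so far: 6)
  Token 8: 'near' -> NEW (unique so far: 7)
  Token 9: 'bright' -> NEW (unique so far: 8)
  Token 10: 'always' -> NEW (unique so far: 9)
Unique types: ('always', 'bird', 'bright', 'eats', 'jumps', 'near', 'still', 'this', 'until')
Vocabulary size: 9

9


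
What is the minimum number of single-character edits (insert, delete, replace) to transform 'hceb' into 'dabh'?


Building DP table for s1='hceb' (len 4) and s2='dabh' (len 4):
       d  a  b  h
    0  1  2  3  4
  h 1  1  2  3  3
  c 2  2  2  3  4
  e 3  3  3  3  4
  b 4  4  4  3  4
Edit distance = dp[4][4] = 4

4


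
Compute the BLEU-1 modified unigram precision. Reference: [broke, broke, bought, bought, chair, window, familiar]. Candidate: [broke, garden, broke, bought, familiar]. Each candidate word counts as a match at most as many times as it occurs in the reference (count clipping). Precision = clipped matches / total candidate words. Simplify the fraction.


Reference word counts: {'bought': 2, 'broke': 2, 'chair': 1, 'familiar': 1, 'window': 1}
Checking each candidate word (with clipping):
  'broke' -> in reference (ref count 2, used 1/2) -> match (matches: 1)
  'garden' -> not in reference -> no match (matches: 1)
  'broke' -> in reference (ref count 2, used 2/2) -> match (matches: 2)
  'bought' -> in reference (ref count 2, used 1/2) -> match (matches: 3)
  'familiar' -> in reference (ref count 1, used 1/1) -> match (matches: 4)
Clipped matches: 4, Candidate length: 5
Precision = 4/5

4/5


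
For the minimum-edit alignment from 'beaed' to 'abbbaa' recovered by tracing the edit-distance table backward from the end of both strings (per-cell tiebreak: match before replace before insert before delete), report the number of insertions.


Edit distance = 5. Backtracking from cell (5, 6) with preference match > replace > insert > delete,
then listing the resulting alignment 'beaed' -> 'abbbaa' left to right:
  Step 1: insert 'a' [insertion #1]
  Step 2: keep 'b'
  Step 3: replace e->b
  Step 4: replace a->b
  Step 5: replace e->a
  Step 6: replace d->a
Total insertions: 1

1


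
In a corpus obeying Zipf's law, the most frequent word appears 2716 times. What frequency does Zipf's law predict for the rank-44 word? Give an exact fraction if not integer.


Zipf's law: freq(rank) = f1 / rank
f1 = 2716, rank = 44
freq = 2716 / 44
GCD(2716, 44) = 4
Simplified: 679/11

679/11


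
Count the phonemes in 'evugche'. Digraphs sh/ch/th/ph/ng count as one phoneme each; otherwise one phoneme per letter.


Parsing 'evugche' greedily, digraphs first:
  'e' -> vowel phoneme (phonemes so far: 1)
  'v' -> consonant phoneme (phonemes so far: 2)
  'u' -> vowel phoneme (phonemes so far: 3)
  'g' -> consonant phoneme (phonemes so far: 4)
  'ch' -> digraph (1 consonant phoneme) (phonemes so far: 5)
  'e' -> vowel phoneme (phonemes so far: 6)
Total phonemes: 6

6


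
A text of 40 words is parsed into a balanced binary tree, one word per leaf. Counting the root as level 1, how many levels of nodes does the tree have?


In a balanced binary tree with n leaves the deepest leaf is ceil(log2(n)) edges below the root,
so counting node levels inclusive of root and leaves gives ceil(log2(n)) + 1 levels.
log2(40) = 5.3219
ceil(5.3219) = 6
levels = 6 + 1 = 7

7
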